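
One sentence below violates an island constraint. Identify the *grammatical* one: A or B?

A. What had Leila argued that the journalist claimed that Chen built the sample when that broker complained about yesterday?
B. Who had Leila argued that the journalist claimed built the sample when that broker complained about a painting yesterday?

B

In A, the wh-phrase is extracted from inside an adjunct island (introduced by "when"), which blocks movement.
In B, the extraction path crosses only that-complement boundaries, which are transparent.
So B is grammatical.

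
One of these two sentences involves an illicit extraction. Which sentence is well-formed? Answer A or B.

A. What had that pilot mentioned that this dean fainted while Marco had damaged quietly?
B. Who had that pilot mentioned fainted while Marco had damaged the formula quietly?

B

In A, the wh-phrase is extracted from inside an adjunct island (introduced by "while"), which blocks movement.
In B, the extraction path crosses only that-complement boundaries, which are transparent.
So B is grammatical.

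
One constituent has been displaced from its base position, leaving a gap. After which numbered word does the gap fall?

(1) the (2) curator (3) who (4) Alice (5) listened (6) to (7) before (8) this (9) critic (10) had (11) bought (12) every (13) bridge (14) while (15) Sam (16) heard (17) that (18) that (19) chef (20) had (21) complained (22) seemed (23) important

6

The displaced element is "the curator" (word 2).
It functions as the object of the preposition "to" of "listened", so the gap sits immediately after word 6 ("to").
Base order: Alice listened to the curator before this critic had bought every bridge while Sam heard that that chef had complained.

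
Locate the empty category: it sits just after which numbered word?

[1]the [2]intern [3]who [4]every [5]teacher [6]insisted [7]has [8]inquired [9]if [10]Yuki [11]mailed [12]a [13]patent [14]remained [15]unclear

6

The displaced element is "the intern" (word 2).
It is linked across 1 clause boundary (Ø).
It functions as the subject of "inquired", so the gap sits immediately after word 6 ("insisted").
Base order: Every teacher insisted the intern has inquired if Yuki mailed a patent.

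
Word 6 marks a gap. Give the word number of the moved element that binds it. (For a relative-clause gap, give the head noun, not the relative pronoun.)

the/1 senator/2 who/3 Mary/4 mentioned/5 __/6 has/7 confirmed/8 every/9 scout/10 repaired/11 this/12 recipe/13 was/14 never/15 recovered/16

2

The gap at 6 is the subject of "confirmed", inside a relative clause.
The relative pronoun is "who" (word 3); it is bound by the head noun immediately before it.
Its filler is the head noun "senator", at word 2.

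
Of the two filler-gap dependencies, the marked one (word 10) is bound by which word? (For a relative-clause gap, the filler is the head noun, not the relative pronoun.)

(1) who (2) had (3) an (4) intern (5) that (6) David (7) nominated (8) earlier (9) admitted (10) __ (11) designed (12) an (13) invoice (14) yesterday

The marked gap is the subject of "designed".
Its filler is the fronted wh-phrase "who", at word 1.
(The other dependency links word 4 to a gap after word 7.)

1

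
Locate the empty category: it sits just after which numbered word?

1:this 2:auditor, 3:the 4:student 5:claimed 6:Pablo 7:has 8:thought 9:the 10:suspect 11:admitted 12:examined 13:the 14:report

11

The displaced element is "this auditor" (word 2).
It is linked across 3 clause boundaries (Ø → Ø → Ø).
It functions as the subject of "examined", so the gap sits immediately after word 11 ("admitted").
Base order: The student claimed Pablo has thought the suspect admitted that this auditor examined the report.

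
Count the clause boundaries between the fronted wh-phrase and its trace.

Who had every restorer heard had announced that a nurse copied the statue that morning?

1

"who" is extracted from the subject of "announced".
Boundaries crossed, outermost first: [Ø] — 1 in total.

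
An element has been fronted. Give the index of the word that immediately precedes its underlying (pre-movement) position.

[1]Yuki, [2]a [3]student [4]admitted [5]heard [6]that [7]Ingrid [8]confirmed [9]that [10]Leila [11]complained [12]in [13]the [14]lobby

4

The displaced element is "Yuki" (word 1).
It is linked across 1 clause boundary (Ø).
It functions as the subject of "heard", so the gap sits immediately after word 4 ("admitted").
Base order: A student admitted that Yuki heard that Ingrid confirmed that Leila complained in the lobby.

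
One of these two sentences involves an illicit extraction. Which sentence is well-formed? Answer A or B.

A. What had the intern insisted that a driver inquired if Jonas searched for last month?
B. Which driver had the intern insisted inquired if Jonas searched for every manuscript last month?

B

In A, the wh-phrase is extracted from inside a wh-island (introduced by "if"), which blocks movement.
In B, the extraction path crosses only that-complement boundaries, which are transparent.
So B is grammatical.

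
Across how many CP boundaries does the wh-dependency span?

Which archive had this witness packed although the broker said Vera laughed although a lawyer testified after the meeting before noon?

"which archive" originates inside the matrix clause — no clause boundary is crossed.

0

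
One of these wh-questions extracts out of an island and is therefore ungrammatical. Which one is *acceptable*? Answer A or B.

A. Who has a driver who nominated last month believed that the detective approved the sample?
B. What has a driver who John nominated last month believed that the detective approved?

B

In A, the wh-phrase is extracted from inside a complex-NP island (relative clause) (introduced by "who"), which blocks movement.
In B, the extraction path crosses only that-complement boundaries, which are transparent.
So B is grammatical.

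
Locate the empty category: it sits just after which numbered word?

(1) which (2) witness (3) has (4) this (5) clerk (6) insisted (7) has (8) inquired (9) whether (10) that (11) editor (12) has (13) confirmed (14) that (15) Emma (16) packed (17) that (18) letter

The displaced element is "which witness" (word 2).
It is linked across 1 clause boundary (Ø).
It functions as the subject of "inquired", so the gap sits immediately after word 6 ("insisted").
Base order: This clerk has insisted that which witness has inquired whether that editor has confirmed that Emma packed that letter.

6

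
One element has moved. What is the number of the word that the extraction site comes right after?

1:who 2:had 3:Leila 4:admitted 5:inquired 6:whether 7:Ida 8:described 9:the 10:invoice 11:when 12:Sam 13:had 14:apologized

The displaced element is "who" (word 1).
It is linked across 1 clause boundary (Ø).
It functions as the subject of "inquired", so the gap sits immediately after word 4 ("admitted").
Base order: Leila had admitted that who inquired whether Ida described the invoice when Sam had apologized.

4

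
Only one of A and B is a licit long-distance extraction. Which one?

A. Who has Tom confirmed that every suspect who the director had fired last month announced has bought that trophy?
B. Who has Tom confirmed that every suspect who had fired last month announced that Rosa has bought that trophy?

A

In B, the wh-phrase is extracted from inside a complex-NP island (relative clause) (introduced by "who"), which blocks movement.
In A, the extraction path crosses only that-complement boundaries, which are transparent.
So A is grammatical.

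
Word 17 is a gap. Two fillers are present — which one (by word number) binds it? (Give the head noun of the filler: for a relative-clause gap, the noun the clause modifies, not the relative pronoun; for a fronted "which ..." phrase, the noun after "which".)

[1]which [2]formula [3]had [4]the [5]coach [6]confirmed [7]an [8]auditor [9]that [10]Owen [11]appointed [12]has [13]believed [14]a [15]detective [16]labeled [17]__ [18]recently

2

The marked gap is the direct object of "labeled".
Its filler is the fronted wh-phrase "which formula", at word 2.
(The other dependency links word 8 to a gap after word 11.)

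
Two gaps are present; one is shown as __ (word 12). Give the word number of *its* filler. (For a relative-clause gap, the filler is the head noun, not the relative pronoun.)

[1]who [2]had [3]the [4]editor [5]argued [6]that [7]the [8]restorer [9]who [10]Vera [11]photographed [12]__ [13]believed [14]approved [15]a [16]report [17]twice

The marked gap is inside the relative clause, the direct object of "photographed".
Its filler is the head noun "restorer" (via "who"), at word 8.
(The other dependency links word 1 to a gap after word 13.)

8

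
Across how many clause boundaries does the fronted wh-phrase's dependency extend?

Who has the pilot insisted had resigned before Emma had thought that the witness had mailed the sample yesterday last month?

"who" is extracted from the subject of "resigned".
Boundaries crossed, outermost first: [Ø] — 1 in total.

1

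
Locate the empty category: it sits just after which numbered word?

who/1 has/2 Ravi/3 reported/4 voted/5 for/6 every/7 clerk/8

The displaced element is "who" (word 1).
It is linked across 1 clause boundary (Ø).
It functions as the subject of "voted", so the gap sits immediately after word 4 ("reported").
Base order: Ravi has reported who voted for every clerk.

4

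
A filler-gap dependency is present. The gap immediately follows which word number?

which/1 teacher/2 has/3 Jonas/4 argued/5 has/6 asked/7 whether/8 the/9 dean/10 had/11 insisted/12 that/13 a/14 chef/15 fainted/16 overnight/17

The displaced element is "which teacher" (word 2).
It is linked across 1 clause boundary (Ø).
It functions as the subject of "asked", so the gap sits immediately after word 5 ("argued").
Base order: Jonas has argued which teacher has asked whether the dean had insisted that a chef fainted overnight.

5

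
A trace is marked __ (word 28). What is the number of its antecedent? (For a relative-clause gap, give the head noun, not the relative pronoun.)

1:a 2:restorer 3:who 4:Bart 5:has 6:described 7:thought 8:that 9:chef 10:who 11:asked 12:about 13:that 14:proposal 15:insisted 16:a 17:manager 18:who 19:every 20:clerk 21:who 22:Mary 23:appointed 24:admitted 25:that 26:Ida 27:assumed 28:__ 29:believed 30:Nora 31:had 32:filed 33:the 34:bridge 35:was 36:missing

17

The gap at 28 is the subject of "believed", inside a relative clause.
The relative pronoun is "who" (word 18); it is bound by the head noun immediately before it.
Its filler is the head noun "manager", at word 17.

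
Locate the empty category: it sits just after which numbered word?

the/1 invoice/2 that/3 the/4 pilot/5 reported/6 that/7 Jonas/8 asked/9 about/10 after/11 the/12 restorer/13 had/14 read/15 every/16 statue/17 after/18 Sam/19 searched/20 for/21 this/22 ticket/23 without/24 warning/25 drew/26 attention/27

The displaced element is "the invoice" (word 2).
It is linked across 1 clause boundary (that).
It functions as the object of the preposition "about" of "asked", so the gap sits immediately after word 10 ("about").
Base order: The pilot reported that Jonas asked about the invoice after the restorer had read every statue after Sam searched for this ticket without warning.

10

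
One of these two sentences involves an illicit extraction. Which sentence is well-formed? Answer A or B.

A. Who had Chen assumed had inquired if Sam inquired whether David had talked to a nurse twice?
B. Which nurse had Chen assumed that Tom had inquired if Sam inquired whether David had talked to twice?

In B, the wh-phrase is extracted from inside a wh-island (introduced by "if"), which blocks movement.
In A, the extraction path crosses only that-complement boundaries, which are transparent.
So A is grammatical.

A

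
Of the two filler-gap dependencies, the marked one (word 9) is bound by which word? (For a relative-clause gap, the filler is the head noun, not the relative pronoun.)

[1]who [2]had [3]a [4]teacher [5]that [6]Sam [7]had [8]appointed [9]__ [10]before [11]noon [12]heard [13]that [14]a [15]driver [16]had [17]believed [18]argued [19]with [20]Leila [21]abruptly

The marked gap is inside the relative clause, the direct object of "appointed".
Its filler is the head noun "teacher" (via "that"), at word 4.
(The other dependency links word 1 to a gap after word 17.)

4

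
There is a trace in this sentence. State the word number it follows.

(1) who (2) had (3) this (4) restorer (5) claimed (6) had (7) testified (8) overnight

The displaced element is "who" (word 1).
It is linked across 1 clause boundary (Ø).
It functions as the subject of "testified", so the gap sits immediately after word 5 ("claimed").
Base order: This restorer had claimed that who had testified overnight.

5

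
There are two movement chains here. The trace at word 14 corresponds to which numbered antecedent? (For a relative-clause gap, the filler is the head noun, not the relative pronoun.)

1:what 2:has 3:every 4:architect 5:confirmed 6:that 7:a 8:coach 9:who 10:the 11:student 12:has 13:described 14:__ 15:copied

The marked gap is inside the relative clause, the direct object of "described".
Its filler is the head noun "coach" (via "who"), at word 8.
(The other dependency links word 1 to a gap after word 15.)

8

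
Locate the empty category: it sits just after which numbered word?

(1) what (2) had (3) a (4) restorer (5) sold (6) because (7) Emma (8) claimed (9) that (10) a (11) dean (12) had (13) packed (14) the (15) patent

5

The displaced element is "what" (word 1).
It functions as the direct object of "sold", so the gap sits immediately after word 5 ("sold").
Base order: A restorer had sold what because Emma claimed that a dean had packed the patent.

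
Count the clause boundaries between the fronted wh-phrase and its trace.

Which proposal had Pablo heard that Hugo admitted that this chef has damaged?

"which proposal" is extracted from the object of "damaged".
Boundaries crossed, outermost first: [that], [that] — 2 in total.

2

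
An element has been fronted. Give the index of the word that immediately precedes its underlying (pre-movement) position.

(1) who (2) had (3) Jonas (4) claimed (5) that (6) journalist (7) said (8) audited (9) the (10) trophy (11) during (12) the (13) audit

The displaced element is "who" (word 1).
It is linked across 2 clause boundaries (Ø → Ø).
It functions as the subject of "audited", so the gap sits immediately after word 7 ("said").
Base order: Jonas had claimed that journalist said who audited the trophy during the audit.

7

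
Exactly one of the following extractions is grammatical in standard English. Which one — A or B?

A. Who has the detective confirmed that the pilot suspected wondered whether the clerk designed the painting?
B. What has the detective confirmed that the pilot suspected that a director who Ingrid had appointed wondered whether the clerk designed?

A

In B, the wh-phrase is extracted from inside a wh-island (introduced by "whether"), which blocks movement.
In A, the extraction path crosses only that-complement boundaries, which are transparent.
So A is grammatical.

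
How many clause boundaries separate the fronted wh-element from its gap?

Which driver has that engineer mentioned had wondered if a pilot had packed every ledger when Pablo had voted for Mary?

1

"which driver" is extracted from the subject of "wondered".
Boundaries crossed, outermost first: [Ø] — 1 in total.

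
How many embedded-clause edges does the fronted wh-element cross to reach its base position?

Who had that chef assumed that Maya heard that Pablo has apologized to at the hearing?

"who" is extracted from the PP object of "apologized".
Boundaries crossed, outermost first: [that], [that] — 2 in total.

2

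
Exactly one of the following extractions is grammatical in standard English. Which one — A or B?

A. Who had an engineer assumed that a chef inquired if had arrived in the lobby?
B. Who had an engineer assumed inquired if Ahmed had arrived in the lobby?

B

In A, the wh-phrase is extracted from inside a wh-island (introduced by "if"), which blocks movement.
In B, the extraction path crosses only that-complement boundaries, which are transparent.
So B is grammatical.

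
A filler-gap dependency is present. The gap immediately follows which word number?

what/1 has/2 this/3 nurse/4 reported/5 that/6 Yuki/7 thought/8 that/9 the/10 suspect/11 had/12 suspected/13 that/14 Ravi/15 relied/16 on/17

The displaced element is "what" (word 1).
It is linked across 3 clause boundaries (that → that → that).
It functions as the object of the preposition "on" of "relied", so the gap sits immediately after word 17 ("on").
Base order: This nurse has reported that Yuki thought that the suspect had suspected that Ravi relied on what.

17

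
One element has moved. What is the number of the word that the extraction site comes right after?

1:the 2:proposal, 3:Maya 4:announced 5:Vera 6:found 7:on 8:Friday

The displaced element is "the proposal" (word 2).
It is linked across 1 clause boundary (Ø).
It functions as the direct object of "found", so the gap sits immediately after word 6 ("found").
Base order: Maya announced Vera found the proposal on Friday.

6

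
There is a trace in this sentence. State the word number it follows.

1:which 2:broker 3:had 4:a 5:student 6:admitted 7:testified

The displaced element is "which broker" (word 2).
It is linked across 1 clause boundary (Ø).
It functions as the subject of "testified", so the gap sits immediately after word 6 ("admitted").
Base order: A student had admitted that which broker testified.

6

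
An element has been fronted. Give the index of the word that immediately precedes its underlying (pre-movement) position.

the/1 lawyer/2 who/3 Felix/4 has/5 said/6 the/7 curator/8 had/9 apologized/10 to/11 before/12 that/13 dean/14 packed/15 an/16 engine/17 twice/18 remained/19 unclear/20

11

The displaced element is "the lawyer" (word 2).
It is linked across 1 clause boundary (Ø).
It functions as the object of the preposition "to" of "apologized", so the gap sits immediately after word 11 ("to").
Base order: Felix has said the curator had apologized to the lawyer before that dean packed an engine twice.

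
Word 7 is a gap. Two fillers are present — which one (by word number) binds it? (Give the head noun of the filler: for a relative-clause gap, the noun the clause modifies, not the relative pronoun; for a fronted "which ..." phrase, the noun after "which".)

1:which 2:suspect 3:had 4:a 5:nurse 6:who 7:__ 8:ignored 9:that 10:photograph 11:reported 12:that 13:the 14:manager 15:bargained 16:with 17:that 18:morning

The marked gap is inside the relative clause, the subject of "ignored".
Its filler is the head noun "nurse" (via "who"), at word 5.
(The other dependency links word 2 to a gap after word 16.)

5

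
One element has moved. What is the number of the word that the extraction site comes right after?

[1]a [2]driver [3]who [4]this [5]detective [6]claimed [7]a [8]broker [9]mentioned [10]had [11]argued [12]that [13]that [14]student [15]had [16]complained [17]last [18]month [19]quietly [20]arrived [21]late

9

The displaced element is "a driver" (word 2).
It is linked across 2 clause boundaries (Ø → Ø).
It functions as the subject of "argued", so the gap sits immediately after word 9 ("mentioned").
Base order: This detective claimed a broker mentioned a driver had argued that that student had complained last month quietly.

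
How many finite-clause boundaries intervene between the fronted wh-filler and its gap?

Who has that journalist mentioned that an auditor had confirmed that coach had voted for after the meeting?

2

"who" is extracted from the PP object of "voted".
Boundaries crossed, outermost first: [that], [Ø] — 2 in total.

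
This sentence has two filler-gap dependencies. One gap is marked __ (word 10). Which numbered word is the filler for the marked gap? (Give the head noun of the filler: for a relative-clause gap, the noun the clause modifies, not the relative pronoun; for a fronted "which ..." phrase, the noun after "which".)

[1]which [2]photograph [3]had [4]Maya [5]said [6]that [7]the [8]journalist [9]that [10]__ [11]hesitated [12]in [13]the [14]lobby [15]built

8

The marked gap is inside the relative clause, the subject of "hesitated".
Its filler is the head noun "journalist" (via "that"), at word 8.
(The other dependency links word 2 to a gap after word 15.)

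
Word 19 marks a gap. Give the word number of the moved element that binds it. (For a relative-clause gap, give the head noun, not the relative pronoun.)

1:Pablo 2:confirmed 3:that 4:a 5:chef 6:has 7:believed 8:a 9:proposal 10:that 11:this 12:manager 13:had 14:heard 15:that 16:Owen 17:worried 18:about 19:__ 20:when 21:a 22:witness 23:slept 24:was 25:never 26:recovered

9

The gap at 19 is the prepositional object of "worried", inside a relative clause.
The relative pronoun is "that" (word 10); it is bound by the head noun immediately before it.
Its filler is the head noun "proposal", at word 9.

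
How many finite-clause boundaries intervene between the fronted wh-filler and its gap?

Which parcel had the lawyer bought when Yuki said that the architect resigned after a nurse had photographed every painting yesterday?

"which parcel" originates inside the matrix clause — no clause boundary is crossed.

0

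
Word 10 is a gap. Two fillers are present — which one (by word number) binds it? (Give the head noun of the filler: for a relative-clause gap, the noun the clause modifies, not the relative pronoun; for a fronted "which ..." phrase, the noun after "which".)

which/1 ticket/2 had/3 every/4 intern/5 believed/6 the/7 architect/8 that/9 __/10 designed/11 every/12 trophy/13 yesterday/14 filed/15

The marked gap is inside the relative clause, the subject of "designed".
Its filler is the head noun "architect" (via "that"), at word 8.
(The other dependency links word 2 to a gap after word 15.)

8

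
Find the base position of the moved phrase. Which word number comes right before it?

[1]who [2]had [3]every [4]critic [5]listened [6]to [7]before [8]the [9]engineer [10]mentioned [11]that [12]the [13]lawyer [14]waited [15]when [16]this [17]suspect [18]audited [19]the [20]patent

6

The displaced element is "who" (word 1).
It functions as the object of the preposition "to" of "listened", so the gap sits immediately after word 6 ("to").
Base order: Every critic had listened to who before the engineer mentioned that the lawyer waited when this suspect audited the patent.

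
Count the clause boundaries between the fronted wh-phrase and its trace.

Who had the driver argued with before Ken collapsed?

0

"who" originates inside the matrix clause — no clause boundary is crossed.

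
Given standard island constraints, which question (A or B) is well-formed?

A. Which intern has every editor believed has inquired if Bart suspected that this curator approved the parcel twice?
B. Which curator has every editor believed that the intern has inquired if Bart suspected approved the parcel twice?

A

In B, the wh-phrase is extracted from inside a wh-island (introduced by "if"), which blocks movement.
In A, the extraction path crosses only that-complement boundaries, which are transparent.
So A is grammatical.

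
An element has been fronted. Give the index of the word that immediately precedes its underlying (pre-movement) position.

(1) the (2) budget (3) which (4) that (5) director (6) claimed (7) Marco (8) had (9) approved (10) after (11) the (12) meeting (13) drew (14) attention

The displaced element is "the budget" (word 2).
It is linked across 1 clause boundary (Ø).
It functions as the direct object of "approved", so the gap sits immediately after word 9 ("approved").
Base order: That director claimed Marco had approved the budget after the meeting.

9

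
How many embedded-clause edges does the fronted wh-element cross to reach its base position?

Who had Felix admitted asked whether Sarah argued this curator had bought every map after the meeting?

1

"who" is extracted from the subject of "asked".
Boundaries crossed, outermost first: [Ø] — 1 in total.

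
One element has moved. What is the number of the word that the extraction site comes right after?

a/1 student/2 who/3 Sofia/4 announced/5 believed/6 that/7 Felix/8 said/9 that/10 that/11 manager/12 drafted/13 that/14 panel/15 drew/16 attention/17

The displaced element is "a student" (word 2).
It is linked across 1 clause boundary (Ø).
It functions as the subject of "believed", so the gap sits immediately after word 5 ("announced").
Base order: Sofia announced that a student believed that Felix said that that manager drafted that panel.

5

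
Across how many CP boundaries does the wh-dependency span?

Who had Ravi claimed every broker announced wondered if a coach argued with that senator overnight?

2

"who" is extracted from the subject of "wondered".
Boundaries crossed, outermost first: [Ø], [Ø] — 2 in total.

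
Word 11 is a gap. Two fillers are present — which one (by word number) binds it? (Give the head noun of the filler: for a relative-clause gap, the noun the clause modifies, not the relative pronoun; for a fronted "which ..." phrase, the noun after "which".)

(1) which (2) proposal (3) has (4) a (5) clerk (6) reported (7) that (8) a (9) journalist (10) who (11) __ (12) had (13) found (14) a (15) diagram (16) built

The marked gap is inside the relative clause, the subject of "found".
Its filler is the head noun "journalist" (via "who"), at word 9.
(The other dependency links word 2 to a gap after word 16.)

9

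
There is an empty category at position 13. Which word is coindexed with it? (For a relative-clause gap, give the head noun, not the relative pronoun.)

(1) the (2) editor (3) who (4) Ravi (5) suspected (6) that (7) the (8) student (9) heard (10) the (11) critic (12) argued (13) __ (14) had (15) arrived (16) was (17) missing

The gap at 13 is the subject of "arrived", inside a relative clause.
The relative pronoun is "who" (word 3); it is bound by the head noun immediately before it.
Its filler is the head noun "editor", at word 2.

2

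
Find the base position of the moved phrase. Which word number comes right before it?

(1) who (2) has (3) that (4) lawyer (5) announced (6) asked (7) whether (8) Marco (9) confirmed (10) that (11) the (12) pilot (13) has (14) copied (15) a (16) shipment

The displaced element is "who" (word 1).
It is linked across 1 clause boundary (Ø).
It functions as the subject of "asked", so the gap sits immediately after word 5 ("announced").
Base order: That lawyer has announced who asked whether Marco confirmed that the pilot has copied a shipment.

5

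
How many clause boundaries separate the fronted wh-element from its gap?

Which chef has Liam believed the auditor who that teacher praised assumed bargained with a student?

"which chef" is extracted from the subject of "bargained".
Boundaries crossed, outermost first: [Ø], [Ø] — 2 in total.

2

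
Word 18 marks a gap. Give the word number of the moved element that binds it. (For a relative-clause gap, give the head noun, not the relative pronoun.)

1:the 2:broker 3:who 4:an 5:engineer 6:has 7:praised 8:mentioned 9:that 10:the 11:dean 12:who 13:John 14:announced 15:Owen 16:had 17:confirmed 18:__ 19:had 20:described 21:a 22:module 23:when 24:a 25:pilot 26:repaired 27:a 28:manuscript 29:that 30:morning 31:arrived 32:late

11

The gap at 18 is the subject of "described", inside a relative clause.
The relative pronoun is "who" (word 12); it is bound by the head noun immediately before it.
Its filler is the head noun "dean", at word 11.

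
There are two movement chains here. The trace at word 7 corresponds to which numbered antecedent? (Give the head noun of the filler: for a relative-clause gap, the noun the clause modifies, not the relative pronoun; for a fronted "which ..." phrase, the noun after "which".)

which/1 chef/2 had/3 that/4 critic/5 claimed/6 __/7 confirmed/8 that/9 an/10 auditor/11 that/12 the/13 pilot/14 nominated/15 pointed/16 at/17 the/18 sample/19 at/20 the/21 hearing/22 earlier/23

The marked gap is the subject of "confirmed".
Its filler is the fronted wh-phrase "which chef", at word 2.
(The other dependency links word 11 to a gap after word 15.)

2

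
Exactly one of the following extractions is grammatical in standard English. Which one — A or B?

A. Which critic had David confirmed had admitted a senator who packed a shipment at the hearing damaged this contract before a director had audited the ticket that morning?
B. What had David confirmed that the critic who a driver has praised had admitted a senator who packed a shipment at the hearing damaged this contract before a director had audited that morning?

A

In B, the wh-phrase is extracted from inside an adjunct island (introduced by "before"), which blocks movement.
In A, the extraction path crosses only that-complement boundaries, which are transparent.
So A is grammatical.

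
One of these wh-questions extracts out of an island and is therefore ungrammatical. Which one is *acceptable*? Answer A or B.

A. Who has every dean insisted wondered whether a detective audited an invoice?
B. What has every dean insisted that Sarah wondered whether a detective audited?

In B, the wh-phrase is extracted from inside a wh-island (introduced by "whether"), which blocks movement.
In A, the extraction path crosses only that-complement boundaries, which are transparent.
So A is grammatical.

A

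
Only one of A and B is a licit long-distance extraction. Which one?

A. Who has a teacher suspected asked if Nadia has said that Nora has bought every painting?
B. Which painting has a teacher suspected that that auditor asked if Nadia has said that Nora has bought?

A

In B, the wh-phrase is extracted from inside a wh-island (introduced by "if"), which blocks movement.
In A, the extraction path crosses only that-complement boundaries, which are transparent.
So A is grammatical.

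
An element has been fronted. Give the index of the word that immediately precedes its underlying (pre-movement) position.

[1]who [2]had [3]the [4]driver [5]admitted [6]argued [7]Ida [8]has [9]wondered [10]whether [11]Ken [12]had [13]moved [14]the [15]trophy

5

The displaced element is "who" (word 1).
It is linked across 1 clause boundary (Ø).
It functions as the subject of "argued", so the gap sits immediately after word 5 ("admitted").
Base order: The driver had admitted that who argued Ida has wondered whether Ken had moved the trophy.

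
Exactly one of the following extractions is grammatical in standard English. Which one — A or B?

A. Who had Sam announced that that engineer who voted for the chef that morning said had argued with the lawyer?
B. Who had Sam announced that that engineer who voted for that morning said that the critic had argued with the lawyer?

A

In B, the wh-phrase is extracted from inside a complex-NP island (relative clause) (introduced by "who"), which blocks movement.
In A, the extraction path crosses only that-complement boundaries, which are transparent.
So A is grammatical.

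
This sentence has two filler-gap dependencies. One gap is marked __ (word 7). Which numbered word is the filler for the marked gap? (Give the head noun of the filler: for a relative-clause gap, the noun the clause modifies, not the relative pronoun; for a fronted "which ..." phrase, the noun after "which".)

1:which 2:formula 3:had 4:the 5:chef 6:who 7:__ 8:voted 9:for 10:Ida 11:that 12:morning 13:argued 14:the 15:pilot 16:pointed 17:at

The marked gap is inside the relative clause, the subject of "voted".
Its filler is the head noun "chef" (via "who"), at word 5.
(The other dependency links word 2 to a gap after word 17.)

5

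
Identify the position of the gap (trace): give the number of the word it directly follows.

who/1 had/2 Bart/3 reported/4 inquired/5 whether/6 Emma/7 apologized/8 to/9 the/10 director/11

4

The displaced element is "who" (word 1).
It is linked across 1 clause boundary (Ø).
It functions as the subject of "inquired", so the gap sits immediately after word 4 ("reported").
Base order: Bart had reported that who inquired whether Emma apologized to the director.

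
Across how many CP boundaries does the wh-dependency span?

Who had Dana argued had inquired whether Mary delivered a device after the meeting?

1

"who" is extracted from the subject of "inquired".
Boundaries crossed, outermost first: [Ø] — 1 in total.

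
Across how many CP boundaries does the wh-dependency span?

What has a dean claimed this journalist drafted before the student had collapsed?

"what" is extracted from the object of "drafted".
Boundaries crossed, outermost first: [Ø] — 1 in total.

1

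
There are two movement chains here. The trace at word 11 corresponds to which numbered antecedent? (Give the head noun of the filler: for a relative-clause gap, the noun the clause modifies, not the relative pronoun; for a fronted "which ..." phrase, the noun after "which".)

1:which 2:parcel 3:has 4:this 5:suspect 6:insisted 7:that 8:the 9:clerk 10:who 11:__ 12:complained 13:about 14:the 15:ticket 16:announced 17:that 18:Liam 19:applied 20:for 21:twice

9

The marked gap is inside the relative clause, the subject of "complained".
Its filler is the head noun "clerk" (via "who"), at word 9.
(The other dependency links word 2 to a gap after word 20.)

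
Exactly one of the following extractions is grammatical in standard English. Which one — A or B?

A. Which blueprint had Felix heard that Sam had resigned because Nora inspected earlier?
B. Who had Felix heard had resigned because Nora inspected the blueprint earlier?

In A, the wh-phrase is extracted from inside an adjunct island (introduced by "because"), which blocks movement.
In B, the extraction path crosses only that-complement boundaries, which are transparent.
So B is grammatical.

B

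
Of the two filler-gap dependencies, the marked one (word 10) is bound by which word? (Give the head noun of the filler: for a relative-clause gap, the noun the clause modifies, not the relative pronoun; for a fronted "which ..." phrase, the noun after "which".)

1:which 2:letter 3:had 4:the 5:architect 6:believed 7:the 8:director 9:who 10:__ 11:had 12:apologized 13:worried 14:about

The marked gap is inside the relative clause, the subject of "apologized".
Its filler is the head noun "director" (via "who"), at word 8.
(The other dependency links word 2 to a gap after word 14.)

8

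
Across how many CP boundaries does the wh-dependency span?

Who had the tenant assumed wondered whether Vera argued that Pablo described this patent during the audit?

"who" is extracted from the subject of "wondered".
Boundaries crossed, outermost first: [Ø] — 1 in total.

1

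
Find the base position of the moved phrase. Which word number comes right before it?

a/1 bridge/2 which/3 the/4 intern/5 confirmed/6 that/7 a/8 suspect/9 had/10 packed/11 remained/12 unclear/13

The displaced element is "a bridge" (word 2).
It is linked across 1 clause boundary (that).
It functions as the direct object of "packed", so the gap sits immediately after word 11 ("packed").
Base order: The intern confirmed that a suspect had packed a bridge.

11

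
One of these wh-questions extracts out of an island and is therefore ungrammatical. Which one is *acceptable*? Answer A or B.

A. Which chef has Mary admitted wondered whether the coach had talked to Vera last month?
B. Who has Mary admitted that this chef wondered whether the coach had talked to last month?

A

In B, the wh-phrase is extracted from inside a wh-island (introduced by "whether"), which blocks movement.
In A, the extraction path crosses only that-complement boundaries, which are transparent.
So A is grammatical.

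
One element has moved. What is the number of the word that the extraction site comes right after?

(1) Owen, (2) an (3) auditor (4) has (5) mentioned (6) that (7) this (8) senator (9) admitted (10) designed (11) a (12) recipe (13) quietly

9

The displaced element is "Owen" (word 1).
It is linked across 2 clause boundaries (that → Ø).
It functions as the subject of "designed", so the gap sits immediately after word 9 ("admitted").
Base order: An auditor has mentioned that this senator admitted Owen designed a recipe quietly.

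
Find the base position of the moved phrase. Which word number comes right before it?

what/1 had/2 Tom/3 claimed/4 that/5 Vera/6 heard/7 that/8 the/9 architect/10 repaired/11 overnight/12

The displaced element is "what" (word 1).
It is linked across 2 clause boundaries (that → that).
It functions as the direct object of "repaired", so the gap sits immediately after word 11 ("repaired").
Base order: Tom had claimed that Vera heard that the architect repaired what overnight.

11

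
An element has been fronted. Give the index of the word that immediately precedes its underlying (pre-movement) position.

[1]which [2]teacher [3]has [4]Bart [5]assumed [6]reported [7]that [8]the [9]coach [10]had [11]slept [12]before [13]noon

5

The displaced element is "which teacher" (word 2).
It is linked across 1 clause boundary (Ø).
It functions as the subject of "reported", so the gap sits immediately after word 5 ("assumed").
Base order: Bart has assumed which teacher reported that the coach had slept before noon.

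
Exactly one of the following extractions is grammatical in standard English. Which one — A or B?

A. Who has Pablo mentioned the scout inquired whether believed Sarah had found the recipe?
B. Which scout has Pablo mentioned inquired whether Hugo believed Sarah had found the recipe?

In A, the wh-phrase is extracted from inside a wh-island (introduced by "whether"), which blocks movement.
In B, the extraction path crosses only that-complement boundaries, which are transparent.
So B is grammatical.

B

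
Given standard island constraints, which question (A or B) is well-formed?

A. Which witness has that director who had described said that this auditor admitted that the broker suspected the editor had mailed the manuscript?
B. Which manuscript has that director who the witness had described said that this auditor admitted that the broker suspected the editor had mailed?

In A, the wh-phrase is extracted from inside a complex-NP island (relative clause) (introduced by "who"), which blocks movement.
In B, the extraction path crosses only that-complement boundaries, which are transparent.
So B is grammatical.

B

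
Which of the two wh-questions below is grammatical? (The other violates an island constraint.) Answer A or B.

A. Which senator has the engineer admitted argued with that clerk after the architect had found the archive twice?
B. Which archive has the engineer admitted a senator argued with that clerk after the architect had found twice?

In B, the wh-phrase is extracted from inside an adjunct island (introduced by "after"), which blocks movement.
In A, the extraction path crosses only that-complement boundaries, which are transparent.
So A is grammatical.

A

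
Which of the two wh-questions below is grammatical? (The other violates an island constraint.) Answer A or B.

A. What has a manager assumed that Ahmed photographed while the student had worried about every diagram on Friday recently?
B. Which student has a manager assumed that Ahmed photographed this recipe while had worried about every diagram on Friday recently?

In B, the wh-phrase is extracted from inside an adjunct island (introduced by "while"), which blocks movement.
In A, the extraction path crosses only that-complement boundaries, which are transparent.
So A is grammatical.

A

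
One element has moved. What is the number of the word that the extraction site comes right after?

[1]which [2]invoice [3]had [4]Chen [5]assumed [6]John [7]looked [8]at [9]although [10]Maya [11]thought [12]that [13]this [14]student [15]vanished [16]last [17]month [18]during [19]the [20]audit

8

The displaced element is "which invoice" (word 2).
It is linked across 1 clause boundary (Ø).
It functions as the object of the preposition "at" of "looked", so the gap sits immediately after word 8 ("at").
Base order: Chen had assumed John looked at which invoice although Maya thought that this student vanished last month during the audit.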